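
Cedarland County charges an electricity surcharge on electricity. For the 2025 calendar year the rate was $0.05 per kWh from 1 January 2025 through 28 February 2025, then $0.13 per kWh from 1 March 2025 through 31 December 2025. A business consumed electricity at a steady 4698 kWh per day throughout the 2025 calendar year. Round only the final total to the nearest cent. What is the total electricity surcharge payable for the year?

1 January – 28 February 2025: 59 days × 4698 kWh/day = 277,182 kWh at $0.05/kWh → $13859.10
1 March – 31 December 2025: 306 days × 4698 kWh/day = 1,437,588 kWh at $0.13/kWh → $186886.44

$200745.54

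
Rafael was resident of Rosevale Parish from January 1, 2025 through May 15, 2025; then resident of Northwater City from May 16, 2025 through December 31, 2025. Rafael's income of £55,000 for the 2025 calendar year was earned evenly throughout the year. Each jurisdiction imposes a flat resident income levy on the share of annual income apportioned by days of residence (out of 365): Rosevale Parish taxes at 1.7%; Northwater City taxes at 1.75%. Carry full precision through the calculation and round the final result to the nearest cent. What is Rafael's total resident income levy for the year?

£952.33

Rosevale Parish, January 1 – May 15, 2025: 135 days → £55,000 × 1.7% × 135/365 = £345.8219
Northwater City, May 16 – December 31, 2025: 230 days → £55,000 × 1.75% × 230/365 = £606.5068
Total = £952.3288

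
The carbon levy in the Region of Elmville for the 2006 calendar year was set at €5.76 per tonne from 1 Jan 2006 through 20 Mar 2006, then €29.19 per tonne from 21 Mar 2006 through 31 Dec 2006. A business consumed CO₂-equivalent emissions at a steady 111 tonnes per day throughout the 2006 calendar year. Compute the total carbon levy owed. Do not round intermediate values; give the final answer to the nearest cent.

€977,175.18

1 Jan – 20 Mar 2006: 79 days × 111 tonnes/day = 8,769 tonnes at €5.76/tonne → €50,509.44
21 Mar – 31 Dec 2006: 286 days × 111 tonnes/day = 31,746 tonnes at €29.19/tonne → €926,665.74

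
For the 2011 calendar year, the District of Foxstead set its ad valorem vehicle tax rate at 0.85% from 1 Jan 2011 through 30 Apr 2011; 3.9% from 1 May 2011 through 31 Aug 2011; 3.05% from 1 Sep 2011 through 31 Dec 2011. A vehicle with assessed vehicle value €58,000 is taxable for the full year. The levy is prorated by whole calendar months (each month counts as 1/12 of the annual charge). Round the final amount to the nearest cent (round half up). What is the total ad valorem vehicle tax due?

€1,508.00

1 Jan – 30 Apr 2011: 4 months at 0.85% → €58,000 × 0.85% × 4/12 = €164.3333
1 May – 31 Aug 2011: 4 months at 3.9% → €58,000 × 3.9% × 4/12 = €754.0000
1 Sep – 31 Dec 2011: 4 months at 3.05% → €58,000 × 3.05% × 4/12 = €589.6667
Total = €1,508.0000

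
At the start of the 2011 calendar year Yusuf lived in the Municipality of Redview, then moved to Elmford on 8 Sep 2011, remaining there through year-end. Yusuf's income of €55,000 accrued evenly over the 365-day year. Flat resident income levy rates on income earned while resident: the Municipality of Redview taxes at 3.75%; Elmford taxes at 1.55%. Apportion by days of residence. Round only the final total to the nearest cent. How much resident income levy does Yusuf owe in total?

The Municipality of Redview, 1 Jan – 7 Sep 2011: 250 days → €55,000 × 3.75% × 250/365 = €1,412.6712
Elmford, 8 Sep – 31 Dec 2011: 115 days → €55,000 × 1.55% × 115/365 = €268.5959
Total = €1,681.2671

€1,681.27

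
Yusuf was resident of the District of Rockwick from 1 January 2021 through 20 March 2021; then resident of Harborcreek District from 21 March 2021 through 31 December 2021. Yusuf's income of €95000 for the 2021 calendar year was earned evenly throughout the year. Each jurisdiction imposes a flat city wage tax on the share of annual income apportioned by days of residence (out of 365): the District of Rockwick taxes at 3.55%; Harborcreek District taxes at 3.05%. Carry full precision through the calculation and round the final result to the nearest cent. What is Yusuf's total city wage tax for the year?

€3000.31

The District of Rockwick, 1 January – 20 March 2021: 79 days → €95000 × 3.55% × 79/365 = €729.9384
Harborcreek District, 21 March – 31 December 2021: 286 days → €95000 × 3.05% × 286/365 = €2270.3699
Total = €3000.3082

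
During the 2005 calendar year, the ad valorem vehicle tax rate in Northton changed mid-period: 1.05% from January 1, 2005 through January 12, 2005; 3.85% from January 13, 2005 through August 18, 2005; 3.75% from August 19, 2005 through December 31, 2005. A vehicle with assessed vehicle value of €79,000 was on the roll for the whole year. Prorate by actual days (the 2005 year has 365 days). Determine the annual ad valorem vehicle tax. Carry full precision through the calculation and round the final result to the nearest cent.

January 1 – January 12, 2005: 12 days at 1.05% → €79,000 × 1.05% × 12/365 = €27.2712
January 13 – August 18, 2005: 218 days at 3.85% → €79,000 × 3.85% × 218/365 = €1,816.5671
August 19 – December 31, 2005: 135 days at 3.75% → €79,000 × 3.75% × 135/365 = €1,095.7192
Total = €2,939.5575

€2,939.56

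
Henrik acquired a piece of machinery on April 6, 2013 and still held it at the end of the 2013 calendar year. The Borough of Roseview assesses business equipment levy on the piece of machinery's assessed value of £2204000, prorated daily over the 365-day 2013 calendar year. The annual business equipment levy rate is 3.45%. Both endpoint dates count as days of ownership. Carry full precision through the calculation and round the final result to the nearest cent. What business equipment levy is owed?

£56247.29

Days held (April 6 – December 31, 2013): 270 out of 365
Tax = £2204000 × 3.45% × 270/365 = £56247.2877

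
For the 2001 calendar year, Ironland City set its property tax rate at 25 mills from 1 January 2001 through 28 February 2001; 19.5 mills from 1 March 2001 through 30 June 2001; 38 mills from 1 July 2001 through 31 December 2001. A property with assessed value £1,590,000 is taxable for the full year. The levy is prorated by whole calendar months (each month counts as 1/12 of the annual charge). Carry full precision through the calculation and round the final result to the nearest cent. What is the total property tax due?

1 January – 28 February 2001: 2 months at 25 mills → £1,590,000 × 2.5% × 2/12 = £6,625.0000
1 March – 30 June 2001: 4 months at 19.5 mills → £1,590,000 × 1.95% × 4/12 = £10,335.0000
1 July – 31 December 2001: 6 months at 38 mills → £1,590,000 × 3.8% × 6/12 = £30,210.0000
Total = £47,170.0000

£47,170.00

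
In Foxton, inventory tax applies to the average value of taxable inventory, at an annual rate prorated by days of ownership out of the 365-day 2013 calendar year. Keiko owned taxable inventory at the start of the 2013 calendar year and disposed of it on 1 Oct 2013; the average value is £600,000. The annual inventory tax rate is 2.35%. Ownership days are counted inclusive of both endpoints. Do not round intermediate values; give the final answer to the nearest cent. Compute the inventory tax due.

Days held (1 Jan – 1 Oct 2013): 274 out of 365
Tax = £600,000 × 2.35% × 274/365 = £10,584.6575

£10,584.66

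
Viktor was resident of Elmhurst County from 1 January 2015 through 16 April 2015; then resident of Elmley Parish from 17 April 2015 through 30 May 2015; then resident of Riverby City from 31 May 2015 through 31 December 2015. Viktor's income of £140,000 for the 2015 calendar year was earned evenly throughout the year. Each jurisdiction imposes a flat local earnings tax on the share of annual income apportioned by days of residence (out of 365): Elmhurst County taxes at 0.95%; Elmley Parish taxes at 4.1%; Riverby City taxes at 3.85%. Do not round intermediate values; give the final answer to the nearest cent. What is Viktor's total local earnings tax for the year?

Elmhurst County, 1 January – 16 April 2015: 106 days → £140,000 × 0.95% × 106/365 = £386.2466
Elmley Parish, 17 April – 30 May 2015: 44 days → £140,000 × 4.1% × 44/365 = £691.9452
Riverby City, 31 May – 31 December 2015: 215 days → £140,000 × 3.85% × 215/365 = £3,174.9315
Total = £4,253.1233

£4,253.12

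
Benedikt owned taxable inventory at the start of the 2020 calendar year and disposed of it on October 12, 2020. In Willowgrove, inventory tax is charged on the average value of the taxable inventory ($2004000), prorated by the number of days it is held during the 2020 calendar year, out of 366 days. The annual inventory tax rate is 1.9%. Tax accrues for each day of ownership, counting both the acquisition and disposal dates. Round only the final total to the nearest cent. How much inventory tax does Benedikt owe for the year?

$29753.38

Days held (January 1 – October 12, 2020): 286 out of 366
Tax = $2004000 × 1.9% × 286/366 = $29753.3770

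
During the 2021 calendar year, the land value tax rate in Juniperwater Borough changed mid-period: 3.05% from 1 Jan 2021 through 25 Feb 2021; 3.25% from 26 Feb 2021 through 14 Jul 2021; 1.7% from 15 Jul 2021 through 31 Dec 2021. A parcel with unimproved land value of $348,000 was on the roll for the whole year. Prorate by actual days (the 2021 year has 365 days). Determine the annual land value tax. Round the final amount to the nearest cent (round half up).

1 Jan – 25 Feb 2021: 56 days at 3.05% → $348,000 × 3.05% × 56/365 = $1,628.4493
26 Feb – 14 Jul 2021: 139 days at 3.25% → $348,000 × 3.25% × 139/365 = $4,307.0959
15 Jul – 31 Dec 2021: 170 days at 1.7% → $348,000 × 1.7% × 170/365 = $2,755.3973
Total = $8,690.9425

$8,690.94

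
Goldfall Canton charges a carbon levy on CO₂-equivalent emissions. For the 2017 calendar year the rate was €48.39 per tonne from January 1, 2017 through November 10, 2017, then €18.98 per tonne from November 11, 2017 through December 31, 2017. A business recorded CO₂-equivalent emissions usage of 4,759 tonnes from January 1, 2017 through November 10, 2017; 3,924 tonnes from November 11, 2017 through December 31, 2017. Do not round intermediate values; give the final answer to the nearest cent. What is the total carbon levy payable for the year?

January 1 – November 10, 2017: 4,759 tonnes at €48.39/tonne → €230,288.01
November 11 – December 31, 2017: 3,924 tonnes at €18.98/tonne → €74,477.52

€304,765.53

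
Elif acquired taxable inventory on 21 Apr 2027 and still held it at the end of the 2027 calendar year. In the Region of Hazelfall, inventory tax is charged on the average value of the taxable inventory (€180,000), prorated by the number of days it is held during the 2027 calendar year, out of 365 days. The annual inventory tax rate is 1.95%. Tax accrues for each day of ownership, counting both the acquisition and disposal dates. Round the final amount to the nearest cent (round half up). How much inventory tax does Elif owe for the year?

Days held (21 Apr – 31 Dec 2027): 255 out of 365
Tax = €180,000 × 1.95% × 255/365 = €2,452.1918

€2,452.19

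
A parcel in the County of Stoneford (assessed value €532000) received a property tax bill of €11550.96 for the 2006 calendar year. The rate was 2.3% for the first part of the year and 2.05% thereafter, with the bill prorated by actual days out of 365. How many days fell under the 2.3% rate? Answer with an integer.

177 days

Let d = days at the first rate; then 365 − d days at the second rate.
€532000 × [2.3%·d + 2.05%·(365−d)] / 365 = €11550.96
Solving gives d = 177, so the new rate took effect on 27 Jun 2006.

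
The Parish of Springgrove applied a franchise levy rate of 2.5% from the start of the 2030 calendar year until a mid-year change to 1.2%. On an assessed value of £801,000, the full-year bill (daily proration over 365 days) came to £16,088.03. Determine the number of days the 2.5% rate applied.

Let d = days at the first rate; then 365 − d days at the second rate.
£801,000 × [2.5%·d + 1.2%·(365−d)] / 365 = £16,088.03
Solving gives d = 227, so the new rate took effect on August 16, 2030.

227 days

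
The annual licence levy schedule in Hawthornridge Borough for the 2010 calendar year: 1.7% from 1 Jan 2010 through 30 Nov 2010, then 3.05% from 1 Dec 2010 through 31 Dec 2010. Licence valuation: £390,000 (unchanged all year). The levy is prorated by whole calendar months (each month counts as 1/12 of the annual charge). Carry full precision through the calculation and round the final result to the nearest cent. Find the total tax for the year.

1 Jan – 30 Nov 2010: 11 months at 1.7% → £390,000 × 1.7% × 11/12 = £6,077.5000
1 Dec – 31 Dec 2010: 1 month at 3.05% → £390,000 × 3.05% × 1/12 = £991.2500
Total = £7,068.7500

£7,068.75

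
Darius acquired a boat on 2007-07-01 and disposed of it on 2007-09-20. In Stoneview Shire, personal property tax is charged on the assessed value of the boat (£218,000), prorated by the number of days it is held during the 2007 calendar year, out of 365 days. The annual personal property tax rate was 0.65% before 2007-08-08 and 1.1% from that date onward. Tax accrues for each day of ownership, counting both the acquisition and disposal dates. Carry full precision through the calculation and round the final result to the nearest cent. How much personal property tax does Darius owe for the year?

£436.60

2007-07-01 to 2007-08-07: 38 days at 0.65% → £218,000 × 0.65% × 38/365 = £147.5233
2007-08-08 to 2007-09-20: 44 days at 1.1% → £218,000 × 1.1% × 44/365 = £289.0740
Total = £436.5973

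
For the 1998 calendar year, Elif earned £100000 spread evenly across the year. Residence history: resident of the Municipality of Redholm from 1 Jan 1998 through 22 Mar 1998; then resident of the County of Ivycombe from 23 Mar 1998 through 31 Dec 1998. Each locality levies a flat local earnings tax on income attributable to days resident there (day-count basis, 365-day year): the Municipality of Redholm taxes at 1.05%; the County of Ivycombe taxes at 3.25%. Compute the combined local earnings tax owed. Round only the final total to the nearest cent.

£2761.78

The Municipality of Redholm, 1 Jan – 22 Mar 1998: 81 days → £100000 × 1.05% × 81/365 = £233.0137
The County of Ivycombe, 23 Mar – 31 Dec 1998: 284 days → £100000 × 3.25% × 284/365 = £2528.7671
Total = £2761.7808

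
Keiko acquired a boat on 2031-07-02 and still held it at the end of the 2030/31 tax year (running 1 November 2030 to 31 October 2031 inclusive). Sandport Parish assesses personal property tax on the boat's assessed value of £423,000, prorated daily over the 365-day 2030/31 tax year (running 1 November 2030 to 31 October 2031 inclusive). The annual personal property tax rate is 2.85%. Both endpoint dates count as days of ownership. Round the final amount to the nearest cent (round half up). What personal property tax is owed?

Days held (2031-07-02 to 2031-10-31): 122 out of 365
Tax = £423,000 × 2.85% × 122/365 = £4,029.5096

£4,029.51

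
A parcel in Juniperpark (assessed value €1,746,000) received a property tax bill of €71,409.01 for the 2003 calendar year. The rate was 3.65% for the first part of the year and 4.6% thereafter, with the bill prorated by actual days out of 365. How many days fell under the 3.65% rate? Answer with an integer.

196 days

Let d = days at the first rate; then 365 − d days at the second rate.
€1,746,000 × [3.65%·d + 4.6%·(365−d)] / 365 = €71,409.01
Solving gives d = 196, so the new rate took effect on 16 Jul 2003.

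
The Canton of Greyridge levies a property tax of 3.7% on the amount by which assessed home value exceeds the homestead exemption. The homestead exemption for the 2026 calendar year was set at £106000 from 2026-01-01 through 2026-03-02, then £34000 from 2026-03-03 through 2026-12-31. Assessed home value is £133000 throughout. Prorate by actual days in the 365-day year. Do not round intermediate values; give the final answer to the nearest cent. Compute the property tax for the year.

2026-01-01 to 2026-03-02: 61 days, exemption £106000 → (£133000 − £106000) × 3.7% × 61/365 = £166.9562
2026-03-03 to 2026-12-31: 304 days, exemption £34000 → (£133000 − £34000) × 3.7% × 304/365 = £3050.8274
Total = £3217.7836

£3217.78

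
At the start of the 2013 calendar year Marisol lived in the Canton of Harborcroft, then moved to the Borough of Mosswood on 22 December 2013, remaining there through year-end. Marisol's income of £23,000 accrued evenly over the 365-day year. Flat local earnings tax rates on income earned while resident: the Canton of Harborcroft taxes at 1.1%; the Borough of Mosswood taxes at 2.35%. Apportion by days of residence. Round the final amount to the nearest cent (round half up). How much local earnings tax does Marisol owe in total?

£260.88

The Canton of Harborcroft, 1 January – 21 December 2013: 355 days → £23,000 × 1.1% × 355/365 = £246.0685
The Borough of Mosswood, 22 December – 31 December 2013: 10 days → £23,000 × 2.35% × 10/365 = £14.8082
Total = £260.8767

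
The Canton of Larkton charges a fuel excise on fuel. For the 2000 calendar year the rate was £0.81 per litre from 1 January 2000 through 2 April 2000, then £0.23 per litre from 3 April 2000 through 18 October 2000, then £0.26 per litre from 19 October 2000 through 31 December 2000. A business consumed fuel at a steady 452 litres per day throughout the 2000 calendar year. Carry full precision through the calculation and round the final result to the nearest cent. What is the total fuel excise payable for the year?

1 January – 2 April 2000: 93 days × 452 litres/day = 42,036 litres at £0.81/litre → £34,049.16
3 April – 18 October 2000: 199 days × 452 litres/day = 89,948 litres at £0.23/litre → £20,688.04
19 October – 31 December 2000: 74 days × 452 litres/day = 33,448 litres at £0.26/litre → £8,696.48

£63,433.68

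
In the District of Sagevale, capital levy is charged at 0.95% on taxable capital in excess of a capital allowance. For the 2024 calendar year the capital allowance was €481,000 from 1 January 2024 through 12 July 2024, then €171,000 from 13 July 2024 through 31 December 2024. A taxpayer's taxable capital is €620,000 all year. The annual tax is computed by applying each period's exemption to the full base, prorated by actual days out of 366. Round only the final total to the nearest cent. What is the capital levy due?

€2,704.49

1 January – 12 July 2024: 194 days, exemption €481,000 → (€620,000 − €481,000) × 0.95% × 194/366 = €699.9372
13 July – 31 December 2024: 172 days, exemption €171,000 → (€620,000 − €171,000) × 0.95% × 172/366 = €2,004.5519
Total = €2,704.4891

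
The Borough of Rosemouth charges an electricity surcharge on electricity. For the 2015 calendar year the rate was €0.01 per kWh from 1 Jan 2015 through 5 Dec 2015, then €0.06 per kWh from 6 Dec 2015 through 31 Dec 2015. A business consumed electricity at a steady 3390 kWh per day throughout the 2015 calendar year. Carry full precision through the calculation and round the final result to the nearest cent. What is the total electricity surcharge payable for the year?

€16780.50

1 Jan – 5 Dec 2015: 339 days × 3390 kWh/day = 1,149,210 kWh at €0.01/kWh → €11492.10
6 Dec – 31 Dec 2015: 26 days × 3390 kWh/day = 88,140 kWh at €0.06/kWh → €5288.40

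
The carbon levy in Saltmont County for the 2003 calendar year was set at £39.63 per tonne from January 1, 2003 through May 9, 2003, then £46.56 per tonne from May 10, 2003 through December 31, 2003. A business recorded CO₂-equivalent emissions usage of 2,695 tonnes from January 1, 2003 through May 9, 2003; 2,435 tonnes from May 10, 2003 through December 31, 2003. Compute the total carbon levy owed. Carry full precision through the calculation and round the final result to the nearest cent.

January 1 – May 9, 2003: 2,695 tonnes at £39.63/tonne → £106,802.85
May 10 – December 31, 2003: 2,435 tonnes at £46.56/tonne → £113,373.60

£220,176.45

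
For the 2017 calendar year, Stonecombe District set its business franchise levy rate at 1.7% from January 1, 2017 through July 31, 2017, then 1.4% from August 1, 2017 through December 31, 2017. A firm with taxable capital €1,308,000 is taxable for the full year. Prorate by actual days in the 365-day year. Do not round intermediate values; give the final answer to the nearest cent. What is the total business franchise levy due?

January 1 – July 31, 2017: 212 days at 1.7% → €1,308,000 × 1.7% × 212/365 = €12,915.1562
August 1 – December 31, 2017: 153 days at 1.4% → €1,308,000 × 1.4% × 153/365 = €7,675.9890
Total = €20,591.1452

€20,591.15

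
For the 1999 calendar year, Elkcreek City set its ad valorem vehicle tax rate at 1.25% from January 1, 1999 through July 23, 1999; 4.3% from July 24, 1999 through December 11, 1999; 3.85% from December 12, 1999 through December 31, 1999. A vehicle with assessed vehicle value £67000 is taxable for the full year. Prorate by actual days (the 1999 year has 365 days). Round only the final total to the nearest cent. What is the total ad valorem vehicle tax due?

£1722.36

January 1 – July 23, 1999: 204 days at 1.25% → £67000 × 1.25% × 204/365 = £468.0822
July 24 – December 11, 1999: 141 days at 4.3% → £67000 × 4.3% × 141/365 = £1112.9342
December 12 – December 31, 1999: 20 days at 3.85% → £67000 × 3.85% × 20/365 = £141.3425
Total = £1722.3589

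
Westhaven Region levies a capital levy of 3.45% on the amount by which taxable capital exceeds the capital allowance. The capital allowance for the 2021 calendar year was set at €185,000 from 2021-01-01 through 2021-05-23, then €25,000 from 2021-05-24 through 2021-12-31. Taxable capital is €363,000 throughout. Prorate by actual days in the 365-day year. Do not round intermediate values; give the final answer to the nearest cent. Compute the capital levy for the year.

€9,498.37

2021-01-01 to 2021-05-23: 143 days, exemption €185,000 → (€363,000 − €185,000) × 3.45% × 143/365 = €2,405.9260
2021-05-24 to 2021-12-31: 222 days, exemption €25,000 → (€363,000 − €25,000) × 3.45% × 222/365 = €7,092.4438
Total = €9,498.3699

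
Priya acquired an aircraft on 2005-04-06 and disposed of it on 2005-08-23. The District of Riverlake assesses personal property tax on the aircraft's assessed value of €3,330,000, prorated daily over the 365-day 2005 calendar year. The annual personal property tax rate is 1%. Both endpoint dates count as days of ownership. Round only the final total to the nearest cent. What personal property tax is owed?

€12,772.60

Days held (2005-04-06 to 2005-08-23): 140 out of 365
Tax = €3,330,000 × 1% × 140/365 = €12,772.6027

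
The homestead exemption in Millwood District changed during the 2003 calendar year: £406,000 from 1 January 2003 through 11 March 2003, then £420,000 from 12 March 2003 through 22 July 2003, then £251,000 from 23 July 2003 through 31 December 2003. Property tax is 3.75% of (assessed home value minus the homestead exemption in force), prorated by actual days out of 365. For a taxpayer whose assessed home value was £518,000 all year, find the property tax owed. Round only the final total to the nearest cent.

£6,588.49

1 January – 11 March 2003: 70 days, exemption £406,000 → (£518,000 − £406,000) × 3.75% × 70/365 = £805.4795
12 March – 22 July 2003: 133 days, exemption £420,000 → (£518,000 − £420,000) × 3.75% × 133/365 = £1,339.1096
23 July – 31 December 2003: 162 days, exemption £251,000 → (£518,000 − £251,000) × 3.75% × 162/365 = £4,443.9041
Total = £6,588.4932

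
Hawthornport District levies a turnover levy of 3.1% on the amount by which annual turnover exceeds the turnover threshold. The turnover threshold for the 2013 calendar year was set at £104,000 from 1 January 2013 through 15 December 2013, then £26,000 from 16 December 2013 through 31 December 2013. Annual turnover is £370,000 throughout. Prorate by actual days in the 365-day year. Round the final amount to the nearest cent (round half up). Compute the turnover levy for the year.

£8,351.99

1 January – 15 December 2013: 349 days, exemption £104,000 → (£370,000 − £104,000) × 3.1% × 349/365 = £7,884.5315
16 December – 31 December 2013: 16 days, exemption £26,000 → (£370,000 − £26,000) × 3.1% × 16/365 = £467.4630
Total = £8,351.9945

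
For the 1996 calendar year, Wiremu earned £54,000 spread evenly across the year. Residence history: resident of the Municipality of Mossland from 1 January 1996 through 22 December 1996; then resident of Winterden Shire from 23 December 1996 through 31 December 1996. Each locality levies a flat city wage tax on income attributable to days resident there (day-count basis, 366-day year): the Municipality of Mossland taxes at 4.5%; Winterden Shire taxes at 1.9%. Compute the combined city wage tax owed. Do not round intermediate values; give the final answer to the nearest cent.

The Municipality of Mossland, 1 January – 22 December 1996: 357 days → £54,000 × 4.5% × 357/366 = £2,370.2459
Winterden Shire, 23 December – 31 December 1996: 9 days → £54,000 × 1.9% × 9/366 = £25.2295
Total = £2,395.4754

£2,395.48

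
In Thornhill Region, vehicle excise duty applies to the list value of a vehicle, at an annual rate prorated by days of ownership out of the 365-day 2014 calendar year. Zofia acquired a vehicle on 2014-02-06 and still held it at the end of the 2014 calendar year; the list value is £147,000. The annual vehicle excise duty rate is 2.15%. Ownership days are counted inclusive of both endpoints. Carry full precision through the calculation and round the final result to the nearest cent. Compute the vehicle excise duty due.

£2,848.78

Days held (2014-02-06 to 2014-12-31): 329 out of 365
Tax = £147,000 × 2.15% × 329/365 = £2,848.7795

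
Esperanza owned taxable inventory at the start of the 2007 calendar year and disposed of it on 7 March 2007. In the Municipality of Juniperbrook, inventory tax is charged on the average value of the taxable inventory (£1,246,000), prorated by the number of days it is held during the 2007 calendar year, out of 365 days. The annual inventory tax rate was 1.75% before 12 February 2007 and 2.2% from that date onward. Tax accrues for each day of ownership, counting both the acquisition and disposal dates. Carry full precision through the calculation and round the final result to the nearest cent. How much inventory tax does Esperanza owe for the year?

1 January – 11 February 2007: 42 days at 1.75% → £1,246,000 × 1.75% × 42/365 = £2,509.0685
12 February – 7 March 2007: 24 days at 2.2% → £1,246,000 × 2.2% × 24/365 = £1,802.4329
Total = £4,311.5014

£4,311.50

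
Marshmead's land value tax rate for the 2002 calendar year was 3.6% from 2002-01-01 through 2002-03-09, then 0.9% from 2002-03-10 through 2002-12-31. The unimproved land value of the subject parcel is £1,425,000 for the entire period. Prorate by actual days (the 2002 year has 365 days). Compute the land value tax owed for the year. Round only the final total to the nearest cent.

£19,992.95

2002-01-01 to 2002-03-09: 68 days at 3.6% → £1,425,000 × 3.6% × 68/365 = £9,557.2603
2002-03-10 to 2002-12-31: 297 days at 0.9% → £1,425,000 × 0.9% × 297/365 = £10,435.6849
Total = £19,992.9452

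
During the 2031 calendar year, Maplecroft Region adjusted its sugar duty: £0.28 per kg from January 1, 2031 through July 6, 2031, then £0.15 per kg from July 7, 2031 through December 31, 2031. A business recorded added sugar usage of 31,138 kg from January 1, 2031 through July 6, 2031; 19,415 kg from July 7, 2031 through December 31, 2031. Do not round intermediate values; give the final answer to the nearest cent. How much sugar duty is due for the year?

January 1 – July 6, 2031: 31,138 kg at £0.28/kg → £8718.64
July 7 – December 31, 2031: 19,415 kg at £0.15/kg → £2912.25

£11630.89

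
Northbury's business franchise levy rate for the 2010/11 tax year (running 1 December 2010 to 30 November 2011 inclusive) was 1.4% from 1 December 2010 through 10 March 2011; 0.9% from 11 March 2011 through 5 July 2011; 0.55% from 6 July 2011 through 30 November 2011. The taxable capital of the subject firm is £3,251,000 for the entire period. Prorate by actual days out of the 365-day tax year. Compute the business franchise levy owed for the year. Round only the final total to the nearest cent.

1 December 2010 – 10 March 2011: 100 days at 1.4% → £3,251,000 × 1.4% × 100/365 = £12,469.5890
11 March – 5 July 2011: 117 days at 0.9% → £3,251,000 × 0.9% × 117/365 = £9,378.9123
6 July – 30 November 2011: 148 days at 0.55% → £3,251,000 × 0.55% × 148/365 = £7,250.1753
Total = £29,098.6767

£29,098.68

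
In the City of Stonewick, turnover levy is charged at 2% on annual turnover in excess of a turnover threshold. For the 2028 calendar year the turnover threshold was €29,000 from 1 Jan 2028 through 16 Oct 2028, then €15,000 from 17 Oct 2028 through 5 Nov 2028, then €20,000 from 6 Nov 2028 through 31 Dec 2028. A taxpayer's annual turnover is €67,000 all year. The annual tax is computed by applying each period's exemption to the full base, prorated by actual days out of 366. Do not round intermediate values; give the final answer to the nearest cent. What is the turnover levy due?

€802.84

1 Jan – 16 Oct 2028: 290 days, exemption €29,000 → (€67,000 − €29,000) × 2% × 290/366 = €602.1858
17 Oct – 5 Nov 2028: 20 days, exemption €15,000 → (€67,000 − €15,000) × 2% × 20/366 = €56.8306
6 Nov – 31 Dec 2028: 56 days, exemption €20,000 → (€67,000 − €20,000) × 2% × 56/366 = €143.8251
Total = €802.8415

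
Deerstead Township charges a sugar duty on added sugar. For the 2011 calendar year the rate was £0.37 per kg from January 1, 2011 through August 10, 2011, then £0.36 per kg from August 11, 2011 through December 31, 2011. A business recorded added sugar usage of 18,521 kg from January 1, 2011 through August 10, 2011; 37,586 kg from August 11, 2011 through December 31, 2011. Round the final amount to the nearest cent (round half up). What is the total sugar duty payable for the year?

£20,383.73

January 1 – August 10, 2011: 18,521 kg at £0.37/kg → £6,852.77
August 11 – December 31, 2011: 37,586 kg at £0.36/kg → £13,530.96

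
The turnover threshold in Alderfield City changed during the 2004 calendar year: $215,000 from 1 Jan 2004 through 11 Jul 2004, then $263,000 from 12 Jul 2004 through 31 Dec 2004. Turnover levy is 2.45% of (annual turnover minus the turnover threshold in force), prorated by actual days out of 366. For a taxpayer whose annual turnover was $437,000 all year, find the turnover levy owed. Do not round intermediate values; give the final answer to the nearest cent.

1 Jan – 11 Jul 2004: 193 days, exemption $215,000 → ($437,000 − $215,000) × 2.45% × 193/366 = $2,868.1066
12 Jul – 31 Dec 2004: 173 days, exemption $263,000 → ($437,000 − $263,000) × 2.45% × 173/366 = $2,015.0246
Total = $4,883.1311

$4,883.13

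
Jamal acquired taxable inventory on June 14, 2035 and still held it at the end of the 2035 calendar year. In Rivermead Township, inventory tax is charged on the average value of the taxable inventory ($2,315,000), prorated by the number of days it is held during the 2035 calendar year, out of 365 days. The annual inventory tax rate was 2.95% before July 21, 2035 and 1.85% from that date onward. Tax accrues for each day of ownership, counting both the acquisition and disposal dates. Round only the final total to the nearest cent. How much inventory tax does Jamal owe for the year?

June 14 – July 20, 2035: 37 days at 2.95% → $2,315,000 × 2.95% × 37/365 = $6,922.8014
July 21 – December 31, 2035: 164 days at 1.85% → $2,315,000 × 1.85% × 164/365 = $19,243.0411
Total = $26,165.8425

$26,165.84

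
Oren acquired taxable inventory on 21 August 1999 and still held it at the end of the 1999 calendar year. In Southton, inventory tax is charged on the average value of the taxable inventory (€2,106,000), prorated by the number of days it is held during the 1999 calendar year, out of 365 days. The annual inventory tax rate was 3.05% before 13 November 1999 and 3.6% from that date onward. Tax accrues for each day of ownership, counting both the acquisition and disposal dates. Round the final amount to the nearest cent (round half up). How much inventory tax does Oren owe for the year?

21 August – 12 November 1999: 84 days at 3.05% → €2,106,000 × 3.05% × 84/365 = €14,782.3890
13 November – 31 December 1999: 49 days at 3.6% → €2,106,000 × 3.6% × 49/365 = €10,178.0384
Total = €24,960.4274

€24,960.43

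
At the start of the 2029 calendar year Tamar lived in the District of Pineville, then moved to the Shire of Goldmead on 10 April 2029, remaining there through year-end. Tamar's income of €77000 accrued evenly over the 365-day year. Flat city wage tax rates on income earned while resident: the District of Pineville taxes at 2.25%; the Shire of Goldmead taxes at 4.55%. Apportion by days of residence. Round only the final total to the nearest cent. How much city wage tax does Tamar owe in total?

The District of Pineville, 1 January – 9 April 2029: 99 days → €77000 × 2.25% × 99/365 = €469.9110
The Shire of Goldmead, 10 April – 31 December 2029: 266 days → €77000 × 4.55% × 266/365 = €2553.2356
Total = €3023.1466

€3023.15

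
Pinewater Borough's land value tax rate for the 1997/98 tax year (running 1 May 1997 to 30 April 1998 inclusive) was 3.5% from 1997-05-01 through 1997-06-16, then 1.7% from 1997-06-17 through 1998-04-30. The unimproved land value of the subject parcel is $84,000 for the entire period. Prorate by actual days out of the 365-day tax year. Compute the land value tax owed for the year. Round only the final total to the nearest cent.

$1,622.70

1997-05-01 to 1997-06-16: 47 days at 3.5% → $84,000 × 3.5% × 47/365 = $378.5753
1997-06-17 to 1998-04-30: 318 days at 1.7% → $84,000 × 1.7% × 318/365 = $1,244.1205
Total = $1,622.6959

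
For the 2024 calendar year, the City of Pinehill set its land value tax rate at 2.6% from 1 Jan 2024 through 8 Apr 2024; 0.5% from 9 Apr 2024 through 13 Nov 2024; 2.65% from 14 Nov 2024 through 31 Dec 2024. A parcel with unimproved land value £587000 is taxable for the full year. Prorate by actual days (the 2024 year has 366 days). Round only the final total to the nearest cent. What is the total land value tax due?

1 Jan – 8 Apr 2024: 99 days at 2.6% → £587000 × 2.6% × 99/366 = £4128.2459
9 Apr – 13 Nov 2024: 219 days at 0.5% → £587000 × 0.5% × 219/366 = £1756.1885
14 Nov – 31 Dec 2024: 48 days at 2.65% → £587000 × 2.65% × 48/366 = £2040.0656
Total = £7924.5000

£7924.50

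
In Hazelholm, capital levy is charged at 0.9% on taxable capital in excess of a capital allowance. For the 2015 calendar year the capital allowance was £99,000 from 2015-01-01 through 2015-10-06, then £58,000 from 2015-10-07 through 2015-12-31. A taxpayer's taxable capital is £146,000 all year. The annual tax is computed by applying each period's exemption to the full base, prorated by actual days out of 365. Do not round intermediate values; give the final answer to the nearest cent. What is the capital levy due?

£509.94

2015-01-01 to 2015-10-06: 279 days, exemption £99,000 → (£146,000 − £99,000) × 0.9% × 279/365 = £323.3342
2015-10-07 to 2015-12-31: 86 days, exemption £58,000 → (£146,000 − £58,000) × 0.9% × 86/365 = £186.6082
Total = £509.9425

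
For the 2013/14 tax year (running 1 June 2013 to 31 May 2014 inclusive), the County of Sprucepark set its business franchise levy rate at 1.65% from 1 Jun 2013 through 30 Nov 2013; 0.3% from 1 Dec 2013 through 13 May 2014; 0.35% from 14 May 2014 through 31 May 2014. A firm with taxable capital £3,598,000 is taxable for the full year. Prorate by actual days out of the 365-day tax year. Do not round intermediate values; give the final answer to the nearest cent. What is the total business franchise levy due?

1 Jun – 30 Nov 2013: 183 days at 1.65% → £3,598,000 × 1.65% × 183/365 = £29,764.8247
1 Dec 2013 – 13 May 2014: 164 days at 0.3% → £3,598,000 × 0.3% × 164/365 = £4,849.9068
14 May – 31 May 2014: 18 days at 0.35% → £3,598,000 × 0.35% × 18/365 = £621.0247
Total = £35,235.7562

£35,235.76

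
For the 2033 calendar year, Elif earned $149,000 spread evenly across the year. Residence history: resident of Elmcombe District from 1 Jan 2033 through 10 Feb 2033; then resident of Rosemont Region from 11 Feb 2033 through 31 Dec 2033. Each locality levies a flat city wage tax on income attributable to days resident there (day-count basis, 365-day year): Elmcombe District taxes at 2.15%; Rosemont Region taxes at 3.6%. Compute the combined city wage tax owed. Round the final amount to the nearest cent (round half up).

$5,121.31

Elmcombe District, 1 Jan – 10 Feb 2033: 41 days → $149,000 × 2.15% × 41/365 = $359.8452
Rosemont Region, 11 Feb – 31 Dec 2033: 324 days → $149,000 × 3.6% × 324/365 = $4,761.4685
Total = $5,121.3137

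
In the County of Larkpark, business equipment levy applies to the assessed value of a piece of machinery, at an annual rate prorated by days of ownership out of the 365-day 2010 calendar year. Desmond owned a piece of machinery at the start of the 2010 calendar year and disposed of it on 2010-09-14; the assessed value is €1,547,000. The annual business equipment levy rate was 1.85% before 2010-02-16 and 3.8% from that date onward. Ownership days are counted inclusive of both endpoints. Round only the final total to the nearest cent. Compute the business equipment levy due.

2010-01-01 to 2010-02-15: 46 days at 1.85% → €1,547,000 × 1.85% × 46/365 = €3,606.8411
2010-02-16 to 2010-09-14: 211 days at 3.8% → €1,547,000 × 3.8% × 211/365 = €33,983.1397
Total = €37,589.9808

€37,589.98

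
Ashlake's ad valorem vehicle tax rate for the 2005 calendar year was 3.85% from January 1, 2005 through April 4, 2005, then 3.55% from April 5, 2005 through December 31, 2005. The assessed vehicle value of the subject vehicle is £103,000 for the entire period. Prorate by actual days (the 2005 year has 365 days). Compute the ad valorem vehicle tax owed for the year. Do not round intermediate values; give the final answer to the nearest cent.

January 1 – April 4, 2005: 94 days at 3.85% → £103,000 × 3.85% × 94/365 = £1,021.2521
April 5 – December 31, 2005: 271 days at 3.55% → £103,000 × 3.55% × 271/365 = £2,714.8260
Total = £3,736.0781

£3,736.08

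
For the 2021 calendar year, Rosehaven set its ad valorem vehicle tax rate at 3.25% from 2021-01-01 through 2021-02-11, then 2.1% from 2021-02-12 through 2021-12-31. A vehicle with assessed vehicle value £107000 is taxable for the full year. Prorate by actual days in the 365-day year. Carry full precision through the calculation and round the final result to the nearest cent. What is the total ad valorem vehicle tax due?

2021-01-01 to 2021-02-11: 42 days at 3.25% → £107000 × 3.25% × 42/365 = £400.1507
2021-02-12 to 2021-12-31: 323 days at 2.1% → £107000 × 2.1% × 323/365 = £1988.4411
Total = £2388.5918

£2388.59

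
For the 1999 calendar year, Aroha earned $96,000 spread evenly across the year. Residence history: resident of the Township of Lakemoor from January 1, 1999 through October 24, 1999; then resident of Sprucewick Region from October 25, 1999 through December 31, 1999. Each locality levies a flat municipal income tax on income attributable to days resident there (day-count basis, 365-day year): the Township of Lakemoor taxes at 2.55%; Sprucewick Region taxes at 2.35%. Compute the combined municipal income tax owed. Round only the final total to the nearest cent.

The Township of Lakemoor, January 1 – October 24, 1999: 297 days → $96,000 × 2.55% × 297/365 = $1,991.9342
Sprucewick Region, October 25 – December 31, 1999: 68 days → $96,000 × 2.35% × 68/365 = $420.2959
Total = $2,412.2301

$2,412.23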